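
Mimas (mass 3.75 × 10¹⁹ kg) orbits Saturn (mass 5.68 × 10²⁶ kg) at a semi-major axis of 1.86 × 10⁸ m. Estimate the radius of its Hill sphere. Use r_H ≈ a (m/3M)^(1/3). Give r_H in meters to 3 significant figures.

r_H ≈ a (m/3M)^(1/3)
    = (1.86 × 10⁸) × (3.75 × 10¹⁹ / (3 × 5.68 × 10²⁶))^(1/3)
    = 5.21 × 10⁵ m

5.21 × 10⁵ m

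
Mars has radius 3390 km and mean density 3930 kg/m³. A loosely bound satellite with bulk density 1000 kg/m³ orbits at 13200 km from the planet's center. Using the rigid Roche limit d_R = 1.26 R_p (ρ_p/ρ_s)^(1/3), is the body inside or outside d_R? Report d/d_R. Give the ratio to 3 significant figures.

d_R = 1.26 × (3390 km) × (3930/1000)^(1/3) = 6741 km
d/d_R = (13200) / (6741) = 1.96
Since d/d_R > 1, the body is outside the Roche limit.

outside; d/d_R ≈ 1.96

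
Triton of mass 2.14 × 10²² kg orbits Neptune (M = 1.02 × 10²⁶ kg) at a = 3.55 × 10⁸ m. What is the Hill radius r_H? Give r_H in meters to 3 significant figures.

1.46 × 10⁷ m

r_H ≈ a (m/3M)^(1/3)
    = (3.55 × 10⁸) × (2.14 × 10²² / (3 × 1.02 × 10²⁶))^(1/3)
    = 1.46 × 10⁷ m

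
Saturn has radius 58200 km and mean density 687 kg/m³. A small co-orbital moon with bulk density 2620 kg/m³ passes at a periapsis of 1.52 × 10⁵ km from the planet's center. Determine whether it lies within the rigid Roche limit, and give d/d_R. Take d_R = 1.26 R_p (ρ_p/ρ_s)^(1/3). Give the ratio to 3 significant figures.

outside; d/d_R ≈ 3.24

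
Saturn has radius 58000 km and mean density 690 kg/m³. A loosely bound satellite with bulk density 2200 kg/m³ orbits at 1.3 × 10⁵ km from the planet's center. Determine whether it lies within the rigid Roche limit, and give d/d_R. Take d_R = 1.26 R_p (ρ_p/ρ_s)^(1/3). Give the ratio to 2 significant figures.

d_R = 1.26 × (58000 km) × (690/2200)^(1/3) = 49650 km
d/d_R = (1.3 × 10⁵) / (49650) = 2.6
Since d/d_R > 1, the body is outside the Roche limit.

outside; d/d_R ≈ 2.6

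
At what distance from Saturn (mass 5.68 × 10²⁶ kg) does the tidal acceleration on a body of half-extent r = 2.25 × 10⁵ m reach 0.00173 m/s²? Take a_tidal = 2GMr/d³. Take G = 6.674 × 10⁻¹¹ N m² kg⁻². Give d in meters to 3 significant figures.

2GMr/d³ = a_tidal  ⇒  d = (2GMr / a_tidal)^(1/3)
d = (2 × 6.674×10⁻¹¹ × (5.68 × 10²⁶) × (2.25 × 10⁵) / (0.00173))^(1/3)
  = 2.14 × 10⁸ m

2.14 × 10⁸ m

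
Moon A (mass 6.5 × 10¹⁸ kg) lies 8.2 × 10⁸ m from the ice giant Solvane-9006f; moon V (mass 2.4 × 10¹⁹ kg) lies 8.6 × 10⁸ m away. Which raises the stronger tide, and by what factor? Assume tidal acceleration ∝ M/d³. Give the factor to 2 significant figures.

Moon V, by a factor of ≈ 3.2

Tidal stretch scales as M/d³; compute that for each body.
Moon A: (6.5 × 10¹⁸) / (8.2 × 10⁸)³ = 1.179 × 10⁻⁸
Moon V: (2.4 × 10¹⁹) / (8.6 × 10⁸)³ = 3.773 × 10⁻⁸
Ratio (larger/smaller) = 3.2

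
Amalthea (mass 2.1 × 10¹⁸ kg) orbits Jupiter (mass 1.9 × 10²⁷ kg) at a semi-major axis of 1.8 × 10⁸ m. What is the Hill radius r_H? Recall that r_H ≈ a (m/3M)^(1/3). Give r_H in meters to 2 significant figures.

r_H ≈ a (m/3M)^(1/3)
    = (1.8 × 10⁸) × (2.1 × 10¹⁸ / (3 × 1.9 × 10²⁷))^(1/3)
    = 1.3 × 10⁵ m

1.3 × 10⁵ m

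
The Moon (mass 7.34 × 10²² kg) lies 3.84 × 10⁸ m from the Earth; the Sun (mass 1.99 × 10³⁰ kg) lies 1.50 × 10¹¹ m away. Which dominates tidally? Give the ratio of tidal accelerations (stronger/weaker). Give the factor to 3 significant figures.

The Moon, by a factor of ≈ 2.20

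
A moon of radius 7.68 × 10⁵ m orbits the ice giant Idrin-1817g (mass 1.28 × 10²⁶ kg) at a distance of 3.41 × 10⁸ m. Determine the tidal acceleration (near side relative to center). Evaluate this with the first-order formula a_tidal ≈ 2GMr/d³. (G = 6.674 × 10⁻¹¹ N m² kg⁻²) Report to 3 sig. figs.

3.31 × 10⁻⁴ m/s²

Δg = 2GMr/d³
   = 2 × (6.674 × 10⁻¹¹) × (1.28 × 10²⁶) × (7.68 × 10⁵) / (3.41 × 10⁸)³
   = 3.31 × 10⁻⁴ m/s²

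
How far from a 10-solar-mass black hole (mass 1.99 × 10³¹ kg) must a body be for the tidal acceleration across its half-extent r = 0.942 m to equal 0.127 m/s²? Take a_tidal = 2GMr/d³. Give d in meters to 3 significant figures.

2.70 × 10⁷ m

2GMr/d³ = a_tidal  ⇒  d = (2GMr / a_tidal)^(1/3)
d = (2 × 6.674×10⁻¹¹ × (1.99 × 10³¹) × (0.942) / (0.127))^(1/3)
  = 2.70 × 10⁷ m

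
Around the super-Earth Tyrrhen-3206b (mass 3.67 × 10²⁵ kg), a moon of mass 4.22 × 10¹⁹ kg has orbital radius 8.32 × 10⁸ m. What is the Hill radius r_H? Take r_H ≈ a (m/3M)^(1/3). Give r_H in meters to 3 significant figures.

r_H ≈ a (m/3M)^(1/3)
    = (8.32 × 10⁸) × (4.22 × 10¹⁹ / (3 × 3.67 × 10²⁵))^(1/3)
    = 6.04 × 10⁶ m

6.04 × 10⁶ m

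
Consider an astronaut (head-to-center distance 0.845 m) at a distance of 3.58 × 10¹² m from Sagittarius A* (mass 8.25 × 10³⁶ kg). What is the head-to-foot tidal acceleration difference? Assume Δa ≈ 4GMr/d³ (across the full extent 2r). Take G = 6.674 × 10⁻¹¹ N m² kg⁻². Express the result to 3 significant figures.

Δa = 4GMr/d³
   = 4 × (6.674 × 10⁻¹¹) × (8.25 × 10³⁶) × (0.845) / (3.58 × 10¹²)³
   = 4.06 × 10⁻¹¹ m/s²

4.06 × 10⁻¹¹ m/s²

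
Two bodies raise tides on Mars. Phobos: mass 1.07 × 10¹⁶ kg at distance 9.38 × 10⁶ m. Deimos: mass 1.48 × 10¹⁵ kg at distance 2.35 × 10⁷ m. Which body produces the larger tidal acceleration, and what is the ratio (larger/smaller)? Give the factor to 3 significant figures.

Tidal acceleration ∝ M/d³, so compare M/d³ for each.
Phobos: (1.07 × 10¹⁶) / (9.38 × 10⁶)³ = 1.297 × 10⁻⁵
Deimos: (1.48 × 10¹⁵) / (2.35 × 10⁷)³ = 1.140 × 10⁻⁷
Ratio (larger/smaller) = 114

Phobos, by a factor of ≈ 114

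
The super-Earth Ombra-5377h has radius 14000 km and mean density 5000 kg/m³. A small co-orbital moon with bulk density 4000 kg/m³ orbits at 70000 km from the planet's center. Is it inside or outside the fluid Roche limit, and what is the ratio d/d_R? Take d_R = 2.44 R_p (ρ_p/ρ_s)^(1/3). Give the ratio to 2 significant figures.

outside; d/d_R ≈ 1.9

d_R = 2.44 × (14000 km) × (5000/4000)^(1/3) = 36800 km
d/d_R = (70000) / (36800) = 1.9
Since d/d_R > 1, the body is outside the Roche limit.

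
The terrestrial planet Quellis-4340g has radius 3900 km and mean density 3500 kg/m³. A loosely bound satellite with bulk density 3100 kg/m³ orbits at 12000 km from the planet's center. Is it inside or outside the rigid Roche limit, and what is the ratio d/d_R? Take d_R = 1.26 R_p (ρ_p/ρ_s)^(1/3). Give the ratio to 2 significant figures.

outside; d/d_R ≈ 2.3

d_R = 1.26 × (3900 km) × (3500/3100)^(1/3) = 5117 km
d/d_R = (12000) / (5117) = 2.3
Since d/d_R > 1, the body is outside the Roche limit.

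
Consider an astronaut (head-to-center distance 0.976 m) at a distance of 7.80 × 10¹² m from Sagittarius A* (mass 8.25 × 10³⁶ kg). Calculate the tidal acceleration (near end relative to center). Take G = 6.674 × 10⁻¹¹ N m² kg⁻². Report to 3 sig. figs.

2.26 × 10⁻¹² m/s²

a_tidal = 2GMr/d³
        = 2 × (6.674 × 10⁻¹¹) × (8.25 × 10³⁶) × (0.976) / (7.80 × 10¹²)³
        = 2.26 × 10⁻¹² m/s²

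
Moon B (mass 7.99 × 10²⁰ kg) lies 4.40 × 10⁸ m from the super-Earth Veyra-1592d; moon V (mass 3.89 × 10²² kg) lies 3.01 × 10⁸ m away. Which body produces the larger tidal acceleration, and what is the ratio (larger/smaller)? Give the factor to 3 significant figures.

Moon V, by a factor of ≈ 152

Tidal acceleration ∝ M/d³, so compare M/d³ for each.
Moon B: (7.99 × 10²⁰) / (4.40 × 10⁸)³ = 9.380 × 10⁻⁶
Moon V: (3.89 × 10²²) / (3.01 × 10⁸)³ = 1.426 × 10⁻³
Ratio (larger/smaller) = 152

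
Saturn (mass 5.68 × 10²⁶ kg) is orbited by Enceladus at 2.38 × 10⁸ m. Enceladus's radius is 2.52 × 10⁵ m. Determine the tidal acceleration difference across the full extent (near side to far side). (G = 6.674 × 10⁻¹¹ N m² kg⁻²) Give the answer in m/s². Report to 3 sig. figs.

a_tidal = 4GMr/d³
        = 4 × (6.674 × 10⁻¹¹) × (5.68 × 10²⁶) × (2.52 × 10⁵) / (2.38 × 10⁸)³
        = 2.83 × 10⁻³ m/s²

2.83 × 10⁻³ m/s²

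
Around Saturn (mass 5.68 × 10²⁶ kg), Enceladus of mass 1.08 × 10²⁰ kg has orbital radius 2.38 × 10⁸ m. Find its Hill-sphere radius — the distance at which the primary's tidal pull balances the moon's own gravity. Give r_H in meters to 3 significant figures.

r_H ≈ a (m/3M)^(1/3)
    = (2.38 × 10⁸) × (1.08 × 10²⁰ / (3 × 5.68 × 10²⁶))^(1/3)
    = 9.49 × 10⁵ m

9.49 × 10⁵ m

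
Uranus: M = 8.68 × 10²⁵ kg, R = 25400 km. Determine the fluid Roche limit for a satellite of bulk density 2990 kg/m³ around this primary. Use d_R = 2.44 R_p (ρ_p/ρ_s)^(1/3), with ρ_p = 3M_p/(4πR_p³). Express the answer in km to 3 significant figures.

46500 km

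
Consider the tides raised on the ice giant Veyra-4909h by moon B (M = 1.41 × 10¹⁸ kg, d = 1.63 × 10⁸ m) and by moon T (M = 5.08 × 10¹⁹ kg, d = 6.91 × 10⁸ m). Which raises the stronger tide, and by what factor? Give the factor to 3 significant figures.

Tidal acceleration ∝ M/d³, so compare M/d³ for each.
Moon B: (1.41 × 10¹⁸) / (1.63 × 10⁸)³ = 3.256 × 10⁻⁷
Moon T: (5.08 × 10¹⁹) / (6.91 × 10⁸)³ = 1.540 × 10⁻⁷
Ratio (larger/smaller) = 2.11

Moon B, by a factor of ≈ 2.11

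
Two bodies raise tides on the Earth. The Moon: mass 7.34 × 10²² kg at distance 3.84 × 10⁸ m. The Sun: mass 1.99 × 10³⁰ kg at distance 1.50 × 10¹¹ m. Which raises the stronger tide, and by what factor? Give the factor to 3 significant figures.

Tidal acceleration ∝ M/d³, so compare M/d³ for each.
The Moon: (7.34 × 10²²) / (3.84 × 10⁸)³ = 1.296 × 10⁻³
The Sun: (1.99 × 10³⁰) / (1.50 × 10¹¹)³ = 5.896 × 10⁻⁴
Ratio (larger/smaller) = 2.20

The Moon, by a factor of ≈ 2.20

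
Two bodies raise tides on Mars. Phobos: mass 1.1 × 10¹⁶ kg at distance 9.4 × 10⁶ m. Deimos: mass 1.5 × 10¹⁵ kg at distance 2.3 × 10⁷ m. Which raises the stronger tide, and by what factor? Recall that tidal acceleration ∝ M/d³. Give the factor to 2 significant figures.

Phobos, by a factor of ≈ 110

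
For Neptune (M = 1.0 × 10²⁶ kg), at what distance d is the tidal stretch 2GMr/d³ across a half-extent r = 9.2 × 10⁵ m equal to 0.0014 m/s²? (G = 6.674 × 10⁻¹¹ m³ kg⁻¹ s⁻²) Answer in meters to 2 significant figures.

2GMr/d³ = a_tidal  ⇒  d = (2GMr / a_tidal)^(1/3)
d = (2 × 6.674×10⁻¹¹ × (1.0 × 10²⁶) × (9.2 × 10⁵) / (0.0014))^(1/3)
  = 2.1 × 10⁸ m

2.1 × 10⁸ m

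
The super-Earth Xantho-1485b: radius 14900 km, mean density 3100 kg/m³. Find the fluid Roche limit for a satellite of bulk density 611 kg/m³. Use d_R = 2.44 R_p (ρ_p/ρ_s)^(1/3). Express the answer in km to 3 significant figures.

d_R = 2.44 × 14900 km × (3100/611)^(1/3)
    = 62500 km

62500 km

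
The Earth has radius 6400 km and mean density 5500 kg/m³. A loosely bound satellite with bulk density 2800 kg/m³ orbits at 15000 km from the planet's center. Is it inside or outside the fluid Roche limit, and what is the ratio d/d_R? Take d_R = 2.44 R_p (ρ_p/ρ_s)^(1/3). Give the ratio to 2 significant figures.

inside; d/d_R ≈ 0.77

d_R = 2.44 × (6400 km) × (5500/2800)^(1/3) = 19560 km
d/d_R = (15000) / (19560) = 0.77
Since d/d_R < 1, the body is inside the Roche limit.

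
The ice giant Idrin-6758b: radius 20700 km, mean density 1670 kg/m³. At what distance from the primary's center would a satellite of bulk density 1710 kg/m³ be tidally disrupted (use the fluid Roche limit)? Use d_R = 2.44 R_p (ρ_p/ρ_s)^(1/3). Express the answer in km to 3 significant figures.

50100 km

d_R = 2.44 × 20700 km × (1670/1710)^(1/3)
    = 50100 km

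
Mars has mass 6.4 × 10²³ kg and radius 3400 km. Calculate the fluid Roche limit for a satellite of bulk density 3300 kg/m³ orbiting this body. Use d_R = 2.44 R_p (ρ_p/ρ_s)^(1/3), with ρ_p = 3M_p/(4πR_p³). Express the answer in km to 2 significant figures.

ρ_p = 3M_p/(4πR_p³) = 3 × (6.4 × 10²³) / (4π × (3.4 × 10⁶ m)³) = 3900 kg/m³
d_R = 2.44 × 3400 km × (3900/3300)^(1/3)
    = 8800 km

8800 km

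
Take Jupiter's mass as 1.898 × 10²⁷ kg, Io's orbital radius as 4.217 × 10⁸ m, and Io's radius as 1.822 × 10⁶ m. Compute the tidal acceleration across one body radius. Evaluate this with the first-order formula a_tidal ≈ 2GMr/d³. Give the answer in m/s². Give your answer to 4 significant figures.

6.155 × 10⁻³ m/s²

Differencing GM/(d−r)² and GM/d² to first order in r/d gives 2GMr/d³.
a_tidal = 2GMr/d³
        = 2 × (6.674 × 10⁻¹¹) × (1.898 × 10²⁷) × (1.822 × 10⁶) / (4.217 × 10⁸)³
        = 6.155 × 10⁻³ m/s²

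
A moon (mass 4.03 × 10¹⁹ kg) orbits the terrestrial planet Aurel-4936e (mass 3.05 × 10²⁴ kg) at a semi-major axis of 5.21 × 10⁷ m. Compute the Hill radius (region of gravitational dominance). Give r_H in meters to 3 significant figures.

8.54 × 10⁵ m

r_H ≈ a (m/3M)^(1/3)
    = (5.21 × 10⁷) × (4.03 × 10¹⁹ / (3 × 3.05 × 10²⁴))^(1/3)
    = 8.54 × 10⁵ m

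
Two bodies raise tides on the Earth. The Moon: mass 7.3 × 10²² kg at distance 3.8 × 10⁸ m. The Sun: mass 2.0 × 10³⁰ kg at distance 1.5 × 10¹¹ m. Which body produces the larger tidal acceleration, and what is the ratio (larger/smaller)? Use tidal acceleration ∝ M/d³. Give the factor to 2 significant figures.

Compare M/d³ for the two perturbers:
The Moon: (7.3 × 10²²) / (3.8 × 10⁸)³ = 1.330 × 10⁻³
The Sun: (2.0 × 10³⁰) / (1.5 × 10¹¹)³ = 5.926 × 10⁻⁴
Ratio (larger/smaller) = 2.2

The Moon, by a factor of ≈ 2.2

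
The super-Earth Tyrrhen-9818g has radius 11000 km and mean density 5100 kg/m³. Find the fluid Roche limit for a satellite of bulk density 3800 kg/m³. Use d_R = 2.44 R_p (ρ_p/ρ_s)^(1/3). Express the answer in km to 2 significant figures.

30000 km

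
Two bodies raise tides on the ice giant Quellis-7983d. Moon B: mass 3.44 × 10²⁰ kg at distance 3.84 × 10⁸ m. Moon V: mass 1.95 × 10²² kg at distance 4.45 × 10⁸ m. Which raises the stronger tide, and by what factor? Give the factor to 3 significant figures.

Moon V, by a factor of ≈ 36.4

The tide-raising term goes as M/d³ (the gradient of a 1/d² field).
Moon B: (3.44 × 10²⁰) / (3.84 × 10⁸)³ = 6.075 × 10⁻⁶
Moon V: (1.95 × 10²²) / (4.45 × 10⁸)³ = 2.213 × 10⁻⁴
Ratio (larger/smaller) = 36.4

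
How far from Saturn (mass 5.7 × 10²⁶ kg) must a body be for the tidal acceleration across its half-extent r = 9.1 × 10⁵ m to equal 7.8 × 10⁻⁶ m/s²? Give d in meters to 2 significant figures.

2GMr/d³ = a_tidal  ⇒  d = (2GMr / a_tidal)^(1/3)
d = (2 × 6.674×10⁻¹¹ × (5.7 × 10²⁶) × (9.1 × 10⁵) / (7.8 × 10⁻⁶))^(1/3)
  = 2.1 × 10⁹ m

2.1 × 10⁹ m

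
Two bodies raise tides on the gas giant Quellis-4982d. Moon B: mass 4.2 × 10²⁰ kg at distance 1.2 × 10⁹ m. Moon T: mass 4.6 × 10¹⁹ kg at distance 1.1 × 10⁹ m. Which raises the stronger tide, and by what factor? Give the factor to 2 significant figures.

Moon B, by a factor of ≈ 7.0

Tidal stretch scales as M/d³; compute that for each body.
Moon B: (4.2 × 10²⁰) / (1.2 × 10⁹)³ = 2.431 × 10⁻⁷
Moon T: (4.6 × 10¹⁹) / (1.1 × 10⁹)³ = 3.456 × 10⁻⁸
Ratio (larger/smaller) = 7.0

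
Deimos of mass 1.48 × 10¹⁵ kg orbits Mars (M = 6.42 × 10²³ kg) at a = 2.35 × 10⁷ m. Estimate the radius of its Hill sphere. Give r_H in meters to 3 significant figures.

2.15 × 10⁴ m

r_H ≈ a (m/3M)^(1/3)
    = (2.35 × 10⁷) × (1.48 × 10¹⁵ / (3 × 6.42 × 10²³))^(1/3)
    = 2.15 × 10⁴ m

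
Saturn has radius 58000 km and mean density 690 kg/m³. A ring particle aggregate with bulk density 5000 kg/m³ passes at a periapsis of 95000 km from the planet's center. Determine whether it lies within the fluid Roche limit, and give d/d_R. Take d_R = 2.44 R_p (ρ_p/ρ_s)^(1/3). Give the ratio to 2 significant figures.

outside; d/d_R ≈ 1.3

d_R = 2.44 × (58000 km) × (690/5000)^(1/3) = 73130 km
d/d_R = (95000) / (73130) = 1.3
Since d/d_R > 1, the body is outside the Roche limit.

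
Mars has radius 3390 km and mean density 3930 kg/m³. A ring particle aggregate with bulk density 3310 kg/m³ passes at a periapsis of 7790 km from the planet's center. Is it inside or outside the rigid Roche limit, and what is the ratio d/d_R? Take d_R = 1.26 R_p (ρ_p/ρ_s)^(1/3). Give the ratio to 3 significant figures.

outside; d/d_R ≈ 1.72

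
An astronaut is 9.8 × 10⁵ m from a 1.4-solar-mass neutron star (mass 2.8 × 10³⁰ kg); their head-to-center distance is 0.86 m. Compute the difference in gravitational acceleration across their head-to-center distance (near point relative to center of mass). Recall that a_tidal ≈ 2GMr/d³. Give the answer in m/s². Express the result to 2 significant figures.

3.4 × 10² m/s²

Δa = 2GMr/d³
   = 2 × (6.674 × 10⁻¹¹) × (2.8 × 10³⁰) × (0.86) / (9.8 × 10⁵)³
   = 3.4 × 10² m/s²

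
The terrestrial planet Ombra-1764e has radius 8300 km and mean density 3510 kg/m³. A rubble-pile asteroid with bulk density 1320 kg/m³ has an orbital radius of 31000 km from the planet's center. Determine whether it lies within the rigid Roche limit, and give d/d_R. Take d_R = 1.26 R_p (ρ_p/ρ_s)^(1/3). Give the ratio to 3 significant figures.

outside; d/d_R ≈ 2.14

d_R = 1.26 × (8300 km) × (3510/1320)^(1/3) = 14490 km
d/d_R = (31000) / (14490) = 2.14
Since d/d_R > 1, the body is outside the Roche limit.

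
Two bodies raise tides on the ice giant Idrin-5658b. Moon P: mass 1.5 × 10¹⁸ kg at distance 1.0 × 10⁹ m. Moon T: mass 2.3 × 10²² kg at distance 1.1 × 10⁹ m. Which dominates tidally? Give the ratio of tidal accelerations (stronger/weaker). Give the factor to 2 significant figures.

Tidal acceleration ∝ M/d³, so compare M/d³ for each.
Moon P: (1.5 × 10¹⁸) / (1.0 × 10⁹)³ = 1.500 × 10⁻⁹
Moon T: (2.3 × 10²²) / (1.1 × 10⁹)³ = 1.728 × 10⁻⁵
Ratio (larger/smaller) = 12000

Moon T, by a factor of ≈ 12000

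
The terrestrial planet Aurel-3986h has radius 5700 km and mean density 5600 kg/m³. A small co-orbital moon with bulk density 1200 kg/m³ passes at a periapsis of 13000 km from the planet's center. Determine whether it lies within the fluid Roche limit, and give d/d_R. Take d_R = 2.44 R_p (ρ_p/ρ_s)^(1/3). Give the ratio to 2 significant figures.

inside; d/d_R ≈ 0.56

d_R = 2.44 × (5700 km) × (5600/1200)^(1/3) = 23240 km
d/d_R = (13000) / (23240) = 0.56
Since d/d_R < 1, the body is inside the Roche limit.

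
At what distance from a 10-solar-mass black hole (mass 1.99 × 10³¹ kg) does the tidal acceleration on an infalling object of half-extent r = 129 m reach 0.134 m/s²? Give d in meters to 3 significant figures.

2GMr/d³ = a_tidal  ⇒  d = (2GMr / a_tidal)^(1/3)
d = (2 × 6.674×10⁻¹¹ × (1.99 × 10³¹) × (129) / (0.134))^(1/3)
  = 1.37 × 10⁸ m

1.37 × 10⁸ m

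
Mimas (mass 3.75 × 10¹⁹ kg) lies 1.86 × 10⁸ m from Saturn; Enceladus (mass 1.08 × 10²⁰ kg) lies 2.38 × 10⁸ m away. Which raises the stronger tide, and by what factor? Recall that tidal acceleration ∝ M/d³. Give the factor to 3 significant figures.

Enceladus, by a factor of ≈ 1.37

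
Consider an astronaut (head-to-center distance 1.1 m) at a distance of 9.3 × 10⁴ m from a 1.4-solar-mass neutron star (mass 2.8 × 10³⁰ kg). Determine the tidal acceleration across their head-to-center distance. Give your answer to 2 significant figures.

5.1 × 10⁵ m/s²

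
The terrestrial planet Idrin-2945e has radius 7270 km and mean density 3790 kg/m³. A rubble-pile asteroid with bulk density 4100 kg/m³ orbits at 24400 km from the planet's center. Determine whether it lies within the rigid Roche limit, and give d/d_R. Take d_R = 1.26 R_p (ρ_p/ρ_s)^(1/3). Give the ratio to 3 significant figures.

outside; d/d_R ≈ 2.73

d_R = 1.26 × (7270 km) × (3790/4100)^(1/3) = 8923 km
d/d_R = (24400) / (8923) = 2.73
Since d/d_R > 1, the body is outside the Roche limit.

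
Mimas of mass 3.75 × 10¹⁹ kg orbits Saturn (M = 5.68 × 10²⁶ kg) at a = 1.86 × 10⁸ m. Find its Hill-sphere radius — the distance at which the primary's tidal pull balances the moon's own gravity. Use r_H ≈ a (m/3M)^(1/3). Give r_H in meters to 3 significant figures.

r_H ≈ a (m/3M)^(1/3)
    = (1.86 × 10⁸) × (3.75 × 10¹⁹ / (3 × 5.68 × 10²⁶))^(1/3)
    = 5.21 × 10⁵ m

5.21 × 10⁵ m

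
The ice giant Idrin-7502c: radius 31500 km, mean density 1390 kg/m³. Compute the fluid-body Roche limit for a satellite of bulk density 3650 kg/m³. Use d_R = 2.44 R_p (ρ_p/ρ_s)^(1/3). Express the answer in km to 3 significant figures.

55700 km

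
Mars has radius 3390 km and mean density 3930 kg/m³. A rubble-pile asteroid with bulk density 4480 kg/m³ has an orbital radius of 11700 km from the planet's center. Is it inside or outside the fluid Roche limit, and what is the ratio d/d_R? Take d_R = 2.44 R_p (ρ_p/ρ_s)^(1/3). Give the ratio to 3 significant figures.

outside; d/d_R ≈ 1.48

d_R = 2.44 × (3390 km) × (3930/4480)^(1/3) = 7918 km
d/d_R = (11700) / (7918) = 1.48
Since d/d_R > 1, the body is outside the Roche limit.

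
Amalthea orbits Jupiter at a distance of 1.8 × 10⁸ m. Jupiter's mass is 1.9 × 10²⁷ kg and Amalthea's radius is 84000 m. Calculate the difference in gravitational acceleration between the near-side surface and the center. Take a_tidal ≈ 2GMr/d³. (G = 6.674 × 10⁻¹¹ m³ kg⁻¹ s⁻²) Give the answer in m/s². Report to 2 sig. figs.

a_tidal = 2GMr/d³
        = 2 × (6.674 × 10⁻¹¹) × (1.9 × 10²⁷) × (84000) / (1.8 × 10⁸)³
        = 3.7 × 10⁻³ m/s²

3.7 × 10⁻³ m/s²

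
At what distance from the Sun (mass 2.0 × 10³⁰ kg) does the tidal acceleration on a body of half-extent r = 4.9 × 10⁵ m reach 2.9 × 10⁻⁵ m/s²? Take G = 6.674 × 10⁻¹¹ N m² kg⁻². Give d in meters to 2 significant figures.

2GMr/d³ = a_tidal  ⇒  d = (2GMr / a_tidal)^(1/3)
d = (2 × 6.674×10⁻¹¹ × (2.0 × 10³⁰) × (4.9 × 10⁵) / (2.9 × 10⁻⁵))^(1/3)
  = 1.7 × 10¹⁰ m

1.7 × 10¹⁰ m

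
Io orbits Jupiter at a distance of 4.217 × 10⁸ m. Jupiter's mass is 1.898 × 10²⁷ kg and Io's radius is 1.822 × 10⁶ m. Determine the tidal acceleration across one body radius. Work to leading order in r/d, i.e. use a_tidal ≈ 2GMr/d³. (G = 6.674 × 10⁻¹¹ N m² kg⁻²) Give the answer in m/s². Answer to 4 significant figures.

6.155 × 10⁻³ m/s²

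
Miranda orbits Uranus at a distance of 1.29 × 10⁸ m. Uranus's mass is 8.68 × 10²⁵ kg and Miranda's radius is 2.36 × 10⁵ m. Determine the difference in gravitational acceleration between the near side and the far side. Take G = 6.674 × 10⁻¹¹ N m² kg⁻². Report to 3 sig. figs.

2.55 × 10⁻³ m/s²

Differencing GM/(d−r)² and GM/(d+r)² to first order in r/d gives 4GMr/d³.
Δa = 4GMr/d³
   = 4 × (6.674 × 10⁻¹¹) × (8.68 × 10²⁵) × (2.36 × 10⁵) / (1.29 × 10⁸)³
   = 2.55 × 10⁻³ m/s²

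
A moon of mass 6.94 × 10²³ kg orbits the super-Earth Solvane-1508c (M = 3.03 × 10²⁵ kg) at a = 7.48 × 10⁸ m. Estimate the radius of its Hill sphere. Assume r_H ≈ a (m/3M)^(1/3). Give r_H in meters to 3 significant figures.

r_H ≈ a (m/3M)^(1/3)
    = (7.48 × 10⁸) × (6.94 × 10²³ / (3 × 3.03 × 10²⁵))^(1/3)
    = 1.47 × 10⁸ m

1.47 × 10⁸ m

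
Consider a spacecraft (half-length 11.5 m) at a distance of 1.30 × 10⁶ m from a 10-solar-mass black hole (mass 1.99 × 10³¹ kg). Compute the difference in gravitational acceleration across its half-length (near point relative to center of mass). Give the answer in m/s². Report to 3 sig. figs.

1.39 × 10⁴ m/s²

a_tidal = 2GMr/d³
        = 2 × (6.674 × 10⁻¹¹) × (1.99 × 10³¹) × (11.5) / (1.30 × 10⁶)³
        = 1.39 × 10⁴ m/s²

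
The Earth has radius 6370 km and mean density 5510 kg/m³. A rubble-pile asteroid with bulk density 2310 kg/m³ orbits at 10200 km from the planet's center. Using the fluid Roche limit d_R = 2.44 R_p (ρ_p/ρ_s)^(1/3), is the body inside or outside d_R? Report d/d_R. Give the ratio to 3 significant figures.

d_R = 2.44 × (6370 km) × (5510/2310)^(1/3) = 20770 km
d/d_R = (10200) / (20770) = 0.491
Since d/d_R < 1, the body is inside the Roche limit.

inside; d/d_R ≈ 0.491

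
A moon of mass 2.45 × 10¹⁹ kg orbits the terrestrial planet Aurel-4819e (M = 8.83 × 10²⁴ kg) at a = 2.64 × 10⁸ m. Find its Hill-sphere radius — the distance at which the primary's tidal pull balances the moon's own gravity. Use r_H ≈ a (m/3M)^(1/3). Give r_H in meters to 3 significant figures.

2.57 × 10⁶ m

r_H ≈ a (m/3M)^(1/3)
    = (2.64 × 10⁸) × (2.45 × 10¹⁹ / (3 × 8.83 × 10²⁴))^(1/3)
    = 2.57 × 10⁶ m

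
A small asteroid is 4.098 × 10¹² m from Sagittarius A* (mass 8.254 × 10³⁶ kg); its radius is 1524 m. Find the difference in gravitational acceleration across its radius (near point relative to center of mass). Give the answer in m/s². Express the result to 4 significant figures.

2.440 × 10⁻⁸ m/s²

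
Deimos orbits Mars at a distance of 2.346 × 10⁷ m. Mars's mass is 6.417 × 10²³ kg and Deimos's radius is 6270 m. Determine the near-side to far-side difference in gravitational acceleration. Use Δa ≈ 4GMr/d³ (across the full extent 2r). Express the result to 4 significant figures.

Δg = 4GMr/d³
   = 4 × (6.674 × 10⁻¹¹) × (6.417 × 10²³) × (6270) / (2.346 × 10⁷)³
   = 8.319 × 10⁻⁵ m/s²

8.319 × 10⁻⁵ m/s²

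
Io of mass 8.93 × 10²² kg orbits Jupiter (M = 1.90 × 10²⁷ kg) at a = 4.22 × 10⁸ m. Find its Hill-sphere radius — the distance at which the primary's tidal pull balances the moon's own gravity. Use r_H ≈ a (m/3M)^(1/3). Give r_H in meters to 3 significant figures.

1.06 × 10⁷ m

r_H ≈ a (m/3M)^(1/3)
    = (4.22 × 10⁸) × (8.93 × 10²² / (3 × 1.90 × 10²⁷))^(1/3)
    = 1.06 × 10⁷ m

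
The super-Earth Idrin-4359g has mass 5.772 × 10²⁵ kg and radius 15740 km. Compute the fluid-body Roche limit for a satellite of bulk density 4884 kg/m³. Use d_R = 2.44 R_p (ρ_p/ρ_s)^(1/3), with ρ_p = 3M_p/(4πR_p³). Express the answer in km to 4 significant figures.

ρ_p = 3M_p/(4πR_p³) = 3 × (5.772 × 10²⁵) / (4π × (1.574 × 10⁷ m)³) = 3534 kg/m³
d_R = 2.44 × 15740 km × (3534/4884)^(1/3)
    = 34480 km

34480 km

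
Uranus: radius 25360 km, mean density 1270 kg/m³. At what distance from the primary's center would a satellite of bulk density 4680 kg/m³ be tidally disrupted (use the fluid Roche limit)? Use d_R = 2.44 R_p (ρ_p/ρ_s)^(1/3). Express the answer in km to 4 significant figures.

40060 km

d_R = 2.44 × 25360 km × (1270/4680)^(1/3)
    = 40060 km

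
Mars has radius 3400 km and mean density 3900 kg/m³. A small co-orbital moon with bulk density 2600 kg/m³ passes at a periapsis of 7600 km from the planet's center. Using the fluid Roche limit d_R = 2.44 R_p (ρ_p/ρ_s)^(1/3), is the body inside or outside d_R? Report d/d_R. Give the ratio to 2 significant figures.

inside; d/d_R ≈ 0.80

d_R = 2.44 × (3400 km) × (3900/2600)^(1/3) = 9497 km
d/d_R = (7600) / (9497) = 0.80
Since d/d_R < 1, the body is inside the Roche limit.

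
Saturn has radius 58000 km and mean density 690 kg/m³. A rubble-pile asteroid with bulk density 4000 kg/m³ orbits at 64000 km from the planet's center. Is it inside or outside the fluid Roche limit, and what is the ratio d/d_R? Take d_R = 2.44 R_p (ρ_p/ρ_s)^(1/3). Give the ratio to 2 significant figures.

inside; d/d_R ≈ 0.81

d_R = 2.44 × (58000 km) × (690/4000)^(1/3) = 78780 km
d/d_R = (64000) / (78780) = 0.81
Since d/d_R < 1, the body is inside the Roche limit.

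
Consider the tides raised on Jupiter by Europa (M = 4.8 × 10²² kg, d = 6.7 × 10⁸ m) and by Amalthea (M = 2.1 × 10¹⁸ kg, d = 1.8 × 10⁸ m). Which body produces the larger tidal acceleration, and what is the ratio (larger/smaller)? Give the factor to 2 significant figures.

Europa, by a factor of ≈ 440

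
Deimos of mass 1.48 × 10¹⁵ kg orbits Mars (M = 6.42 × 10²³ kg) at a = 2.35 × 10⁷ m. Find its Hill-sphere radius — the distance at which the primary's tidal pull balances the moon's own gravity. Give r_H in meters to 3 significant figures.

2.15 × 10⁴ m

r_H ≈ a (m/3M)^(1/3)
    = (2.35 × 10⁷) × (1.48 × 10¹⁵ / (3 × 6.42 × 10²³))^(1/3)
    = 2.15 × 10⁴ m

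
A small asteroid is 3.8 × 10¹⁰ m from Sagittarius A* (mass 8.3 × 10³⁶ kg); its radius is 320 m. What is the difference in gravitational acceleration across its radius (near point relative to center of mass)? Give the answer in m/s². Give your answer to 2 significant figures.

6.5 × 10⁻³ m/s²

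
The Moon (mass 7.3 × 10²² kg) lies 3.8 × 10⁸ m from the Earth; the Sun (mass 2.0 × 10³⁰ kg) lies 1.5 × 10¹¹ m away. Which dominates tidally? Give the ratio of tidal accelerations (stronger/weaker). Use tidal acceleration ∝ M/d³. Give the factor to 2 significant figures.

Compare M/d³ for the two perturbers:
The Moon: (7.3 × 10²²) / (3.8 × 10⁸)³ = 1.330 × 10⁻³
The Sun: (2.0 × 10³⁰) / (1.5 × 10¹¹)³ = 5.926 × 10⁻⁴
Ratio (larger/smaller) = 2.2

The Moon, by a factor of ≈ 2.2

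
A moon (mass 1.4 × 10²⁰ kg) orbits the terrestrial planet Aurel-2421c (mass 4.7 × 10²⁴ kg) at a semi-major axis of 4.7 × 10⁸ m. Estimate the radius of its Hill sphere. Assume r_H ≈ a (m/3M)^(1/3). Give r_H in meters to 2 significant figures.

1.0 × 10⁷ m

r_H ≈ a (m/3M)^(1/3)
    = (4.7 × 10⁸) × (1.4 × 10²⁰ / (3 × 4.7 × 10²⁴))^(1/3)
    = 1.0 × 10⁷ m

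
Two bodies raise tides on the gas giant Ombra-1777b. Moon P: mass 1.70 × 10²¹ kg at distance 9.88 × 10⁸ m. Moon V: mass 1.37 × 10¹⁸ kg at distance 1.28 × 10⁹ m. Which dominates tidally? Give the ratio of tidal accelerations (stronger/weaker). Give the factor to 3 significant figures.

Moon P, by a factor of ≈ 2700

Compare M/d³ for the two perturbers:
Moon P: (1.70 × 10²¹) / (9.88 × 10⁸)³ = 1.763 × 10⁻⁶
Moon V: (1.37 × 10¹⁸) / (1.28 × 10⁹)³ = 6.533 × 10⁻¹⁰
Ratio (larger/smaller) = 2700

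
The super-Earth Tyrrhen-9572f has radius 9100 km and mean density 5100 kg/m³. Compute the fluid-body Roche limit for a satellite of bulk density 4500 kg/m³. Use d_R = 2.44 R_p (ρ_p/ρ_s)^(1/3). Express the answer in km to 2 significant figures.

23000 km

d_R = 2.44 × 9100 km × (5100/4500)^(1/3)
    = 23000 km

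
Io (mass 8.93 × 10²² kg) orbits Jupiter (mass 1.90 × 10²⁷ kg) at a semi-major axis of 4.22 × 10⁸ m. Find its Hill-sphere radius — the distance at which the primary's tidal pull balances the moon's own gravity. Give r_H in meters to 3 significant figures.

1.06 × 10⁷ m

r_H ≈ a (m/3M)^(1/3)
    = (4.22 × 10⁸) × (8.93 × 10²² / (3 × 1.90 × 10²⁷))^(1/3)
    = 1.06 × 10⁷ m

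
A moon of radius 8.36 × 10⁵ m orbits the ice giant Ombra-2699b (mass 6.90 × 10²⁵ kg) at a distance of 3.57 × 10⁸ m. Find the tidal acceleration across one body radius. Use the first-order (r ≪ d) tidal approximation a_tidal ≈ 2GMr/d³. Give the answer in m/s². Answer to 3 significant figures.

a_tidal = 2GMr/d³
        = 2 × (6.674 × 10⁻¹¹) × (6.90 × 10²⁵) × (8.36 × 10⁵) / (3.57 × 10⁸)³
        = 1.69 × 10⁻⁴ m/s²

1.69 × 10⁻⁴ m/s²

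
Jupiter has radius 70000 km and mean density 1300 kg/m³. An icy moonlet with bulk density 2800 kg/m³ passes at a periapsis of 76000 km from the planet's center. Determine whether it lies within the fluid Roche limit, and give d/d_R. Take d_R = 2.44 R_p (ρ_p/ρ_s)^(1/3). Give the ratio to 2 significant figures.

d_R = 2.44 × (70000 km) × (1300/2800)^(1/3) = 1.323 × 10⁵ km
d/d_R = (76000) / (1.323 × 10⁵) = 0.57
Since d/d_R < 1, the body is inside the Roche limit.

inside; d/d_R ≈ 0.57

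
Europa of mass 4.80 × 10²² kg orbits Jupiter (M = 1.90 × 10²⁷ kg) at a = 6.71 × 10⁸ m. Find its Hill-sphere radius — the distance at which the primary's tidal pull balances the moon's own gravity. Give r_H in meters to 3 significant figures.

1.37 × 10⁷ m

r_H ≈ a (m/3M)^(1/3)
    = (6.71 × 10⁸) × (4.80 × 10²² / (3 × 1.90 × 10²⁷))^(1/3)
    = 1.37 × 10⁷ m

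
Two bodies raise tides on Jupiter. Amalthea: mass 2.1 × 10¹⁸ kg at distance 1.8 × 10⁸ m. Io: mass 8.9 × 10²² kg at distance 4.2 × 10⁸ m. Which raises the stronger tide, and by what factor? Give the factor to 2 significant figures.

The tide-raising term goes as M/d³ (the gradient of a 1/d² field).
Amalthea: (2.1 × 10¹⁸) / (1.8 × 10⁸)³ = 3.601 × 10⁻⁷
Io: (8.9 × 10²²) / (4.2 × 10⁸)³ = 1.201 × 10⁻³
Ratio (larger/smaller) = 3300

Io, by a factor of ≈ 3300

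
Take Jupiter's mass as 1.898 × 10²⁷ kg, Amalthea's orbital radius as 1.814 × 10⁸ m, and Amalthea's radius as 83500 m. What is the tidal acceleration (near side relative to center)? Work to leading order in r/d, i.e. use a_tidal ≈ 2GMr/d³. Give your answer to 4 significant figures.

3.544 × 10⁻³ m/s²

Δa = 2GMr/d³
   = 2 × (6.674 × 10⁻¹¹) × (1.898 × 10²⁷) × (83500) / (1.814 × 10⁸)³
   = 3.544 × 10⁻³ m/s²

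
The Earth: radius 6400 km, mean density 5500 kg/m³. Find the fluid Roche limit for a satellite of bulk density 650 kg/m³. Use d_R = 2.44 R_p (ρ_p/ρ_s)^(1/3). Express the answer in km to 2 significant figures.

32000 km

d_R = 2.44 × 6400 km × (5500/650)^(1/3)
    = 32000 km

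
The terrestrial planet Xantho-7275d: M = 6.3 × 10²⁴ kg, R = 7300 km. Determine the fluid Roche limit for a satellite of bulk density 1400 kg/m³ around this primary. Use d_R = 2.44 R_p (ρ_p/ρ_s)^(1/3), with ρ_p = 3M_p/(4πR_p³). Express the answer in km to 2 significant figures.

25000 km

ρ_p = 3M_p/(4πR_p³) = 3 × (6.3 × 10²⁴) / (4π × (7.3 × 10⁶ m)³) = 3900 kg/m³
d_R = 2.44 × 7300 km × (3900/1400)^(1/3)
    = 25000 km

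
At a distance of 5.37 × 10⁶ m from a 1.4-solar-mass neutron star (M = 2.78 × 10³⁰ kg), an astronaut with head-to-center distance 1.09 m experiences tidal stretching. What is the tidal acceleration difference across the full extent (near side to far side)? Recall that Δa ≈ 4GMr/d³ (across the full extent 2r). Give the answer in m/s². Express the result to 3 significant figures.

5.22 m/s²

Δa = 4GMr/d³
   = 4 × (6.674 × 10⁻¹¹) × (2.78 × 10³⁰) × (1.09) / (5.37 × 10⁶)³
   = 5.22 m/s²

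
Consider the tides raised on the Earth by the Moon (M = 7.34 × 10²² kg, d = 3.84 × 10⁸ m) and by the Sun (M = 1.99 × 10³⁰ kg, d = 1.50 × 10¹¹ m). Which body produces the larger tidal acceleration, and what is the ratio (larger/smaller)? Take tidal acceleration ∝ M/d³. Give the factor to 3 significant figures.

The Moon, by a factor of ≈ 2.20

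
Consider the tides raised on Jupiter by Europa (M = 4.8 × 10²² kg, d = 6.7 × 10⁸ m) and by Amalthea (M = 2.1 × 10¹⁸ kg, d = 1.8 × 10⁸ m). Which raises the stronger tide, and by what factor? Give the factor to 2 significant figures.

The tide-raising term goes as M/d³ (the gradient of a 1/d² field).
Europa: (4.8 × 10²²) / (6.7 × 10⁸)³ = 1.596 × 10⁻⁴
Amalthea: (2.1 × 10¹⁸) / (1.8 × 10⁸)³ = 3.601 × 10⁻⁷
Ratio (larger/smaller) = 440

Europa, by a factor of ≈ 440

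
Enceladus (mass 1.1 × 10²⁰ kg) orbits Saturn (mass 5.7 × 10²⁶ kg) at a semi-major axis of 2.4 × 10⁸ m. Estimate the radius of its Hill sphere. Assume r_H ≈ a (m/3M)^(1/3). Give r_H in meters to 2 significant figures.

9.6 × 10⁵ m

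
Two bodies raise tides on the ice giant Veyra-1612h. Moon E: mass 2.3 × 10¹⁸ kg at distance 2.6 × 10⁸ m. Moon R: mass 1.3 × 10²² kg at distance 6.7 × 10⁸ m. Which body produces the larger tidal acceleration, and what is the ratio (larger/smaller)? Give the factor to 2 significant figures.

Tidal acceleration ∝ M/d³, so compare M/d³ for each.
Moon E: (2.3 × 10¹⁸) / (2.6 × 10⁸)³ = 1.309 × 10⁻⁷
Moon R: (1.3 × 10²²) / (6.7 × 10⁸)³ = 4.322 × 10⁻⁵
Ratio (larger/smaller) = 330

Moon R, by a factor of ≈ 330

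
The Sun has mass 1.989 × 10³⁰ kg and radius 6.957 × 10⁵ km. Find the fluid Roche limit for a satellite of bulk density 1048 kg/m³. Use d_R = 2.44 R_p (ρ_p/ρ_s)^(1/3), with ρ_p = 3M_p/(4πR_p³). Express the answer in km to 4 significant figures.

1.874 × 10⁶ km

ρ_p = 3M_p/(4πR_p³) = 3 × (1.989 × 10³⁰) / (4π × (6.957 × 10⁸ m)³) = 1410 kg/m³
d_R = 2.44 × 6.957 × 10⁵ km × (1410/1048)^(1/3)
    = 1.874 × 10⁶ km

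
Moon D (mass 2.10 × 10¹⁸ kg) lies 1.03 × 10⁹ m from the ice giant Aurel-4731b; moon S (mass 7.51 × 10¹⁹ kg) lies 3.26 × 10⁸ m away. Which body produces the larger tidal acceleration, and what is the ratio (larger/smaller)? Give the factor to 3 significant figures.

Tidal stretch scales as M/d³; compute that for each body.
Moon D: (2.10 × 10¹⁸) / (1.03 × 10⁹)³ = 1.922 × 10⁻⁹
Moon S: (7.51 × 10¹⁹) / (3.26 × 10⁸)³ = 2.168 × 10⁻⁶
Ratio (larger/smaller) = 1130

Moon S, by a factor of ≈ 1130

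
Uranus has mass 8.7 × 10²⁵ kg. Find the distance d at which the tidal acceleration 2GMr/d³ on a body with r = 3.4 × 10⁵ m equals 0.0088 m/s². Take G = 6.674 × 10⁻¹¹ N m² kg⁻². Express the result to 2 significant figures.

7.7 × 10⁷ m

2GMr/d³ = a_tidal  ⇒  d = (2GMr / a_tidal)^(1/3)
d = (2 × 6.674×10⁻¹¹ × (8.7 × 10²⁵) × (3.4 × 10⁵) / (0.0088))^(1/3)
  = 7.7 × 10⁷ m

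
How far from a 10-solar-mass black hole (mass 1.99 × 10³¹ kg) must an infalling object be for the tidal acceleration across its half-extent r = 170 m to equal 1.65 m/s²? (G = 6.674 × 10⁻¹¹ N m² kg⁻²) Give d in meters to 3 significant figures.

6.49 × 10⁷ m

2GMr/d³ = a_tidal  ⇒  d = (2GMr / a_tidal)^(1/3)
d = (2 × 6.674×10⁻¹¹ × (1.99 × 10³¹) × (170) / (1.65))^(1/3)
  = 6.49 × 10⁷ m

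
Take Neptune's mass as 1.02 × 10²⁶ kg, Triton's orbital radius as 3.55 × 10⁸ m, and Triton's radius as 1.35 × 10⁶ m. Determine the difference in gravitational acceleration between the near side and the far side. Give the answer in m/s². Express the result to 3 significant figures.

Near-to-far spans 2r, so the tidal difference is twice the near-to-center value: 4GMr/d³.
Δg = 4GMr/d³
   = 4 × (6.674 × 10⁻¹¹) × (1.02 × 10²⁶) × (1.35 × 10⁶) / (3.55 × 10⁸)³
   = 8.22 × 10⁻⁴ m/s²

8.22 × 10⁻⁴ m/s²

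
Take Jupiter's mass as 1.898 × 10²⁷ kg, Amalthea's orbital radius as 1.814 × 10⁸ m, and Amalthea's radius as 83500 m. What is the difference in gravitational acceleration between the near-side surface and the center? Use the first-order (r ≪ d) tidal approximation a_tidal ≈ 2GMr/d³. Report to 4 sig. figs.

a_tidal = 2GMr/d³
        = 2 × (6.674 × 10⁻¹¹) × (1.898 × 10²⁷) × (83500) / (1.814 × 10⁸)³
        = 3.544 × 10⁻³ m/s²

3.544 × 10⁻³ m/s²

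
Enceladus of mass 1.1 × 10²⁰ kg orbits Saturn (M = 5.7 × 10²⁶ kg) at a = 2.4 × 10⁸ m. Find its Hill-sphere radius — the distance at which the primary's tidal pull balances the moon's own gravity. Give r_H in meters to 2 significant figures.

r_H ≈ a (m/3M)^(1/3)
    = (2.4 × 10⁸) × (1.1 × 10²⁰ / (3 × 5.7 × 10²⁶))^(1/3)
    = 9.6 × 10⁵ m

9.6 × 10⁵ m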